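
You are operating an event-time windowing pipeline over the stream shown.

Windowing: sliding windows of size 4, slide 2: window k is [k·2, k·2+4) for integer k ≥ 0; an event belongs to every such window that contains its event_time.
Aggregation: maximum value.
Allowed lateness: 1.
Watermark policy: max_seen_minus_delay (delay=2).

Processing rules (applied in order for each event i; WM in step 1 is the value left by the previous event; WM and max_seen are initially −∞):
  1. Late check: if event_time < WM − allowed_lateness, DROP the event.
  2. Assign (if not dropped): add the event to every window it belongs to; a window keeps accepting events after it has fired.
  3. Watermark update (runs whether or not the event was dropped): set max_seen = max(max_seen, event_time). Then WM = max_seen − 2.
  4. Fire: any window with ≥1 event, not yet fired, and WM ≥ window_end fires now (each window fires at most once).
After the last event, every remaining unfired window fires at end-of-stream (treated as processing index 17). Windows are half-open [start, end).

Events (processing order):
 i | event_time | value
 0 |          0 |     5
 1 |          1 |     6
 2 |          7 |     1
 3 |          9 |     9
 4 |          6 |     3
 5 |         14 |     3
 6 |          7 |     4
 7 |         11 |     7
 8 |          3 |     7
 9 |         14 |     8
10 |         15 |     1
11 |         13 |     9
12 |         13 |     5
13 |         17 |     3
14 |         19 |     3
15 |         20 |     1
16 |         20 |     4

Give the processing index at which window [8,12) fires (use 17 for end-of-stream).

i=0 t=0 v=5: → [0,4); WM=-2
i=1 t=1 v=6: → [0,4); WM=-1
i=2 t=7 v=1: → [6,10),[4,8); WM=5; [0,4) fires=6
i=3 t=9 v=9: → [8,12),[6,10); WM=7
i=4 t=6 v=3: → [6,10),[4,8); WM=7
i=5 t=14 v=3: → [14,18),[12,16); WM=12; [4,8) fires=3 [6,10) fires=9 [8,12) fires=9
i=6 t=7 v=4: DROP (t<12-1); WM=12
i=7 t=11 v=7: → [10,14),[8,12); WM=12
i=8 t=3 v=7: DROP (t<12-1); WM=12
i=9 t=14 v=8: → [14,18),[12,16); WM=12
i=10 t=15 v=1: → [14,18),[12,16); WM=13
i=11 t=13 v=9: → [12,16),[10,14); WM=13
i=12 t=13 v=5: → [12,16),[10,14); WM=13
i=13 t=17 v=3: → [16,20),[14,18); WM=15; [10,14) fires=9
i=14 t=19 v=3: → [18,22),[16,20); WM=17; [12,16) fires=9
i=15 t=20 v=1: → [20,24),[18,22); WM=18; [14,18) fires=8
i=16 t=20 v=4: → [20,24),[18,22); WM=18

5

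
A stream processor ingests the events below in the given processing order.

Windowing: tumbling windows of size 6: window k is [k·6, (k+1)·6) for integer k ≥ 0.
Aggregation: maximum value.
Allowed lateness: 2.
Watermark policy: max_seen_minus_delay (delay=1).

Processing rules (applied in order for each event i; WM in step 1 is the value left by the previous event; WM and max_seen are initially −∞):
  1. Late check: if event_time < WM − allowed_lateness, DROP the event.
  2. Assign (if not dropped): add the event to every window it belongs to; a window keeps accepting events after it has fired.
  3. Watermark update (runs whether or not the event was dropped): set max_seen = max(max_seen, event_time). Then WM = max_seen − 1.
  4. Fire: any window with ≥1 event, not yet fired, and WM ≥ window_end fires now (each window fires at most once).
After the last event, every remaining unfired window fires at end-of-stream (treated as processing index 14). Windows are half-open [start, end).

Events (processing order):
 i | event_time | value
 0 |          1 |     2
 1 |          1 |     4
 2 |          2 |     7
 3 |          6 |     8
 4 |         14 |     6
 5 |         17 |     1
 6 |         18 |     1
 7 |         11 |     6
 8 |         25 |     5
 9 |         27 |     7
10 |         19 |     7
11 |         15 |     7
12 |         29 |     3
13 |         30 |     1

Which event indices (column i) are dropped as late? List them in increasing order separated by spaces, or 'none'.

7 10 11

i=0 t=1 v=2: → [0,6); WM=0
i=1 t=1 v=4: → [0,6); WM=0
i=2 t=2 v=7: → [0,6); WM=1
i=3 t=6 v=8: → [6,12); WM=5
i=4 t=14 v=6: → [12,18); WM=13; [0,6) fires=7 [6,12) fires=8
i=5 t=17 v=1: → [12,18); WM=16
i=6 t=18 v=1: → [18,24); WM=17
i=7 t=11 v=6: DROP (t<17-2); WM=17
i=8 t=25 v=5: → [24,30); WM=24; [12,18) fires=6 [18,24) fires=1
i=9 t=27 v=7: → [24,30); WM=26
i=10 t=19 v=7: DROP (t<26-2); WM=26
i=11 t=15 v=7: DROP (t<26-2); WM=26
i=12 t=29 v=3: → [24,30); WM=28
i=13 t=30 v=1: → [30,36); WM=29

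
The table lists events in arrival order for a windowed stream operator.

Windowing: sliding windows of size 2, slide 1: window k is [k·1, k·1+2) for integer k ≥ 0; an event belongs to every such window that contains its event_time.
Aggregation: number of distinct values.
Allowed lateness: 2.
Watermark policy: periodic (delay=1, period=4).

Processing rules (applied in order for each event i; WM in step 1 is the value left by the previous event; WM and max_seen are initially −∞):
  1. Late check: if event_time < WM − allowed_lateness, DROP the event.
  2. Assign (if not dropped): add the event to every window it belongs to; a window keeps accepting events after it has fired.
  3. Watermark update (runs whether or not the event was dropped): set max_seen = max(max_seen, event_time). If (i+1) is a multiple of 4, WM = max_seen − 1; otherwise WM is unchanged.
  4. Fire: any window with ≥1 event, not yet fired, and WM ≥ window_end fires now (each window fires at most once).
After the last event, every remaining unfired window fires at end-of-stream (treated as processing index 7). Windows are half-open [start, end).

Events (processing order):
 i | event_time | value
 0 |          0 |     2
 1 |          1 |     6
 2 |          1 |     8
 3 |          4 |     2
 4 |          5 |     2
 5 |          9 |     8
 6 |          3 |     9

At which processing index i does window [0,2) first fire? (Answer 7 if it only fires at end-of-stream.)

3

i=0 t=0 v=2: → [0,2); WM=−∞
i=1 t=1 v=6: → [1,3),[0,2); WM=−∞
i=2 t=1 v=8: → [1,3),[0,2); WM=−∞
i=3 t=4 v=2: → [4,6),[3,5); WM=3; [0,2) fires=3 [1,3) fires=2
i=4 t=5 v=2: → [5,7),[4,6); WM=3
i=5 t=9 v=8: → [9,11),[8,10); WM=3
i=6 t=3 v=9: → [3,5),[2,4); WM=3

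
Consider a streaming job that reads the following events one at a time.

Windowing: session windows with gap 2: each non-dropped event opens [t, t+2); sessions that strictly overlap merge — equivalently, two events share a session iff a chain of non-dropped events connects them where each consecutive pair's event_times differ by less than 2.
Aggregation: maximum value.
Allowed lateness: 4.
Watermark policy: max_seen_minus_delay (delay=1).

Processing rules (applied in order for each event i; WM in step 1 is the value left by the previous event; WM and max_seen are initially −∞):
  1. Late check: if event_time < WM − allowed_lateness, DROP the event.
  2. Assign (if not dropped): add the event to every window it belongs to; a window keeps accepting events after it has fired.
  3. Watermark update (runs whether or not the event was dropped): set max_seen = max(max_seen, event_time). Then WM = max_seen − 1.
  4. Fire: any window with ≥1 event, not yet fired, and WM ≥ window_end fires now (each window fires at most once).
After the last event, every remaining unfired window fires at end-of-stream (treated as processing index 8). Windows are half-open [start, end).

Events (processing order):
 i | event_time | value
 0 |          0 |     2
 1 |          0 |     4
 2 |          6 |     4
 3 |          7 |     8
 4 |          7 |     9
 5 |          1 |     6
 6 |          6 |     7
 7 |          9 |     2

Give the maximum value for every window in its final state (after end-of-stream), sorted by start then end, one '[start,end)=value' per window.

i=0 t=0 v=2: → [0,2); WM=-1
i=1 t=0 v=4: → [0,2); WM=-1
i=2 t=6 v=4: → [6,8); WM=5
i=3 t=7 v=8: → [6,9); WM=6
i=4 t=7 v=9: → [6,9); WM=6
i=5 t=1 v=6: DROP (t<6-4); WM=6
i=6 t=6 v=7: → [6,9); WM=6
i=7 t=9 v=2: → [9,11); WM=8

[0,2)=4 [6,9)=9 [9,11)=2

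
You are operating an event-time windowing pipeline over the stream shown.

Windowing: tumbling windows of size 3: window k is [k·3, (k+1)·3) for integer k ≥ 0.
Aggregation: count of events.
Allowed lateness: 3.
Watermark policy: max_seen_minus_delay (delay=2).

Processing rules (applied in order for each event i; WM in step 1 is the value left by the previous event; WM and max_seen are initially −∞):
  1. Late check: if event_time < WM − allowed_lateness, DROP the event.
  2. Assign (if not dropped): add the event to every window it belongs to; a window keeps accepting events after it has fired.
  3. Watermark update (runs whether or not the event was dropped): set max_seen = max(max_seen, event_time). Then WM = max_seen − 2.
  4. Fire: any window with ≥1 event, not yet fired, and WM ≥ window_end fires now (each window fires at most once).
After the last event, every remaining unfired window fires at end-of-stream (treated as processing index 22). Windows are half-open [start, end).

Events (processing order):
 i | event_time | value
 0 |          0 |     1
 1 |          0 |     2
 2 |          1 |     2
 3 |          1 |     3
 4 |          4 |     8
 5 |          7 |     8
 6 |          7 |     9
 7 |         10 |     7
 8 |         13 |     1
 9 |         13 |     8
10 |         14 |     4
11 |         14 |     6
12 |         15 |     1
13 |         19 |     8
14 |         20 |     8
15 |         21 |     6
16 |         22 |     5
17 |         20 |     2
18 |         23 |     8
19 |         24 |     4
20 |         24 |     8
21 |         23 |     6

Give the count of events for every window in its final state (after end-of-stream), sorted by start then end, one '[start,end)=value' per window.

[0,3)=4 [3,6)=1 [6,9)=2 [9,12)=1 [12,15)=4 [15,18)=1 [18,21)=3 [21,24)=4 [24,27)=2

i=0 t=0 v=1: → [0,3); WM=-2
i=1 t=0 v=2: → [0,3); WM=-2
i=2 t=1 v=2: → [0,3); WM=-1
i=3 t=1 v=3: → [0,3); WM=-1
i=4 t=4 v=8: → [3,6); WM=2
i=5 t=7 v=8: → [6,9); WM=5; [0,3) fires=4
i=6 t=7 v=9: → [6,9); WM=5
i=7 t=10 v=7: → [9,12); WM=8; [3,6) fires=1
i=8 t=13 v=1: → [12,15); WM=11; [6,9) fires=2
i=9 t=13 v=8: → [12,15); WM=11
i=10 t=14 v=4: → [12,15); WM=12; [9,12) fires=1
i=11 t=14 v=6: → [12,15); WM=12
i=12 t=15 v=1: → [15,18); WM=13
i=13 t=19 v=8: → [18,21); WM=17; [12,15) fires=4
i=14 t=20 v=8: → [18,21); WM=18; [15,18) fires=1
i=15 t=21 v=6: → [21,24); WM=19
i=16 t=22 v=5: → [21,24); WM=20
i=17 t=20 v=2: → [18,21); WM=20
i=18 t=23 v=8: → [21,24); WM=21; [18,21) fires=3
i=19 t=24 v=4: → [24,27); WM=22
i=20 t=24 v=8: → [24,27); WM=22
i=21 t=23 v=6: → [21,24); WM=22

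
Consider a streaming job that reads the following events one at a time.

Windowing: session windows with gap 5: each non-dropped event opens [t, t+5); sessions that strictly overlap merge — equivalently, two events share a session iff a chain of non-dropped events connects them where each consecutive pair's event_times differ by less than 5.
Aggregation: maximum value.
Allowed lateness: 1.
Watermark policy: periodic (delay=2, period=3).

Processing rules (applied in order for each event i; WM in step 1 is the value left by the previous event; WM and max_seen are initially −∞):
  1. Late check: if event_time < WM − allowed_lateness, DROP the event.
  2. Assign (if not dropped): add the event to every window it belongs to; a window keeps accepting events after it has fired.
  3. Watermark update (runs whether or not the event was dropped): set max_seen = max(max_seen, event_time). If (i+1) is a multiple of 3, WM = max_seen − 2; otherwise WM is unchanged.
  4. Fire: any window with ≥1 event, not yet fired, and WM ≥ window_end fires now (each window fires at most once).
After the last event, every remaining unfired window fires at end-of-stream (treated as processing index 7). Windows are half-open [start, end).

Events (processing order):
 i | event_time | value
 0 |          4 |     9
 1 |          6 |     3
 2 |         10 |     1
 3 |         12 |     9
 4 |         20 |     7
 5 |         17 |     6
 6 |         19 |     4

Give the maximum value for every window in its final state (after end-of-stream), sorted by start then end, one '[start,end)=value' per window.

i=0 t=4 v=9: → [4,9); WM=−∞
i=1 t=6 v=3: → [4,11); WM=−∞
i=2 t=10 v=1: → [4,15); WM=8
i=3 t=12 v=9: → [4,17); WM=8
i=4 t=20 v=7: → [20,25); WM=8
i=5 t=17 v=6: → [17,25); WM=18
i=6 t=19 v=4: → [17,25); WM=18

[4,17)=9 [17,25)=7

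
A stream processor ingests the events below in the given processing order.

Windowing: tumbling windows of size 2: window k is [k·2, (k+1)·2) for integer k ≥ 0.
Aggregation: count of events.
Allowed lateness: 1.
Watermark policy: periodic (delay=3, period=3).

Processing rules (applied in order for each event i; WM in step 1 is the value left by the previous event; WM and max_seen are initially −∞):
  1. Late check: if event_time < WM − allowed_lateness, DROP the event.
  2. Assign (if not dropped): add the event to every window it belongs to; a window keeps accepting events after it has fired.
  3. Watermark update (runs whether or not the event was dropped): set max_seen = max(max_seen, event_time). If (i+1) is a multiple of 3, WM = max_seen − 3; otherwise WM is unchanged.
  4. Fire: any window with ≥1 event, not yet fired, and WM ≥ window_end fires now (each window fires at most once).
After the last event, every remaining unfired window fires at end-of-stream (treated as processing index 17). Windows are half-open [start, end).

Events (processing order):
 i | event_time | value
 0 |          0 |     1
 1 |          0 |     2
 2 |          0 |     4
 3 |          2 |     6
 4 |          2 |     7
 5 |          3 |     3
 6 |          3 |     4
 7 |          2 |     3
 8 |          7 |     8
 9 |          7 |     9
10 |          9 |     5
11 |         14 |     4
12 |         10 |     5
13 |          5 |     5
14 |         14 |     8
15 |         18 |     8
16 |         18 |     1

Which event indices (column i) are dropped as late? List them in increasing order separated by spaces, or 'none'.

13

i=0 t=0 v=1: → [0,2); WM=−∞
i=1 t=0 v=2: → [0,2); WM=−∞
i=2 t=0 v=4: → [0,2); WM=-3
i=3 t=2 v=6: → [2,4); WM=-3
i=4 t=2 v=7: → [2,4); WM=-3
i=5 t=3 v=3: → [2,4); WM=0
i=6 t=3 v=4: → [2,4); WM=0
i=7 t=2 v=3: → [2,4); WM=0
i=8 t=7 v=8: → [6,8); WM=4; [0,2) fires=3 [2,4) fires=5
i=9 t=7 v=9: → [6,8); WM=4
i=10 t=9 v=5: → [8,10); WM=4
i=11 t=14 v=4: → [14,16); WM=11; [6,8) fires=2 [8,10) fires=1
i=12 t=10 v=5: → [10,12); WM=11
i=13 t=5 v=5: DROP (t<11-1); WM=11
i=14 t=14 v=8: → [14,16); WM=11
i=15 t=18 v=8: → [18,20); WM=11
i=16 t=18 v=1: → [18,20); WM=11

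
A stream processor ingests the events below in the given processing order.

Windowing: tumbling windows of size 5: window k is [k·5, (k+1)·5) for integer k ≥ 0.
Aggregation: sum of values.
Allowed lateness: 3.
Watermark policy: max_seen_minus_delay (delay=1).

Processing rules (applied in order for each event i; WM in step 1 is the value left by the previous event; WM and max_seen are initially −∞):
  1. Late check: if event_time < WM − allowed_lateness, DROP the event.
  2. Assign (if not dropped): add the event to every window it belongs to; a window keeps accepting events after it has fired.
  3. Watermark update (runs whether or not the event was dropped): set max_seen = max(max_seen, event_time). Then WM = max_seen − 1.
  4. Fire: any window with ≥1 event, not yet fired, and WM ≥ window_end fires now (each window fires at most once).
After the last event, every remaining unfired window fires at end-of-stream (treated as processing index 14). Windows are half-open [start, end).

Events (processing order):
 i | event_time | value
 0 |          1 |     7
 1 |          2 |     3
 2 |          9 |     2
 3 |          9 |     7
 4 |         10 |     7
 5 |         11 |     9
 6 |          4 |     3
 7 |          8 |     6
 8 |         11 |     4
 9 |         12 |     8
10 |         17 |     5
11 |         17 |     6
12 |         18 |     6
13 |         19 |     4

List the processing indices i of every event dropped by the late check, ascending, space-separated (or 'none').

i=0 t=1 v=7: → [0,5); WM=0
i=1 t=2 v=3: → [0,5); WM=1
i=2 t=9 v=2: → [5,10); WM=8; [0,5) fires=10
i=3 t=9 v=7: → [5,10); WM=8
i=4 t=10 v=7: → [10,15); WM=9
i=5 t=11 v=9: → [10,15); WM=10; [5,10) fires=9
i=6 t=4 v=3: DROP (t<10-3); WM=10
i=7 t=8 v=6: → [5,10); WM=10
i=8 t=11 v=4: → [10,15); WM=10
i=9 t=12 v=8: → [10,15); WM=11
i=10 t=17 v=5: → [15,20); WM=16; [10,15) fires=28
i=11 t=17 v=6: → [15,20); WM=16
i=12 t=18 v=6: → [15,20); WM=17
i=13 t=19 v=4: → [15,20); WM=18

6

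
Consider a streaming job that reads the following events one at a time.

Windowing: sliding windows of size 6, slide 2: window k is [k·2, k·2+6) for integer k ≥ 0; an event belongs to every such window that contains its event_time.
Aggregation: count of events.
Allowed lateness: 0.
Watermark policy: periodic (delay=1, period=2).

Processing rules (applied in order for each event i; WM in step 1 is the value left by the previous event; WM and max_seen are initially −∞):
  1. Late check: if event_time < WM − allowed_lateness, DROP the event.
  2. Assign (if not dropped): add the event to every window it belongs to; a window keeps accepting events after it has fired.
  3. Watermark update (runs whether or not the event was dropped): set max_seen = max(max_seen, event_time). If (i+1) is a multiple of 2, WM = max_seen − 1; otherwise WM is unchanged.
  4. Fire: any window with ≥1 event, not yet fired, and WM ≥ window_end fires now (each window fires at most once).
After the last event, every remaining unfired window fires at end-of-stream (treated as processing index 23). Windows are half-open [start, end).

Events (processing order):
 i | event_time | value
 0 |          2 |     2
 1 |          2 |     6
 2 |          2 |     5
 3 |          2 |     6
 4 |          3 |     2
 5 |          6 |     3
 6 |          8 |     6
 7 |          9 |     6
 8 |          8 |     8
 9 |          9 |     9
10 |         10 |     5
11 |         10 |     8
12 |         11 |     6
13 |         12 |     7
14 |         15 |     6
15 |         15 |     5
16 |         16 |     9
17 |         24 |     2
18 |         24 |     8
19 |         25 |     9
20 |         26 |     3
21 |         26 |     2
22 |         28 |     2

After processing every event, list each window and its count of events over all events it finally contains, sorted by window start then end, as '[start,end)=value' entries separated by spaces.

i=0 t=2 v=2: → [2,8),[0,6); WM=−∞
i=1 t=2 v=6: → [2,8),[0,6); WM=1
i=2 t=2 v=5: → [2,8),[0,6); WM=1
i=3 t=2 v=6: → [2,8),[0,6); WM=1
i=4 t=3 v=2: → [2,8),[0,6); WM=1
i=5 t=6 v=3: → [6,12),[4,10),[2,8); WM=5
i=6 t=8 v=6: → [8,14),[6,12),[4,10); WM=5
i=7 t=9 v=6: → [8,14),[6,12),[4,10); WM=8; [0,6) fires=5 [2,8) fires=6
i=8 t=8 v=8: → [8,14),[6,12),[4,10); WM=8
i=9 t=9 v=9: → [8,14),[6,12),[4,10); WM=8
i=10 t=10 v=5: → [10,16),[8,14),[6,12); WM=8
i=11 t=10 v=8: → [10,16),[8,14),[6,12); WM=9
i=12 t=11 v=6: → [10,16),[8,14),[6,12); WM=9
i=13 t=12 v=7: → [12,18),[10,16),[8,14); WM=11; [4,10) fires=5
i=14 t=15 v=6: → [14,20),[12,18),[10,16); WM=11
i=15 t=15 v=5: → [14,20),[12,18),[10,16); WM=14; [6,12) fires=8 [8,14) fires=8
i=16 t=16 v=9: → [16,22),[14,20),[12,18); WM=14
i=17 t=24 v=2: → [24,30),[22,28),[20,26); WM=23; [10,16) fires=6 [12,18) fires=4 [14,20) fires=3 [16,22) fires=1
i=18 t=24 v=8: → [24,30),[22,28),[20,26); WM=23
i=19 t=25 v=9: → [24,30),[22,28),[20,26); WM=24
i=20 t=26 v=3: → [26,32),[24,30),[22,28); WM=24
i=21 t=26 v=2: → [26,32),[24,30),[22,28); WM=25
i=22 t=28 v=2: → [28,34),[26,32),[24,30); WM=25

[0,6)=5 [2,8)=6 [4,10)=5 [6,12)=8 [8,14)=8 [10,16)=6 [12,18)=4 [14,20)=3 [16,22)=1 [20,26)=3 [22,28)=5 [24,30)=6 [26,32)=3 [28,34)=1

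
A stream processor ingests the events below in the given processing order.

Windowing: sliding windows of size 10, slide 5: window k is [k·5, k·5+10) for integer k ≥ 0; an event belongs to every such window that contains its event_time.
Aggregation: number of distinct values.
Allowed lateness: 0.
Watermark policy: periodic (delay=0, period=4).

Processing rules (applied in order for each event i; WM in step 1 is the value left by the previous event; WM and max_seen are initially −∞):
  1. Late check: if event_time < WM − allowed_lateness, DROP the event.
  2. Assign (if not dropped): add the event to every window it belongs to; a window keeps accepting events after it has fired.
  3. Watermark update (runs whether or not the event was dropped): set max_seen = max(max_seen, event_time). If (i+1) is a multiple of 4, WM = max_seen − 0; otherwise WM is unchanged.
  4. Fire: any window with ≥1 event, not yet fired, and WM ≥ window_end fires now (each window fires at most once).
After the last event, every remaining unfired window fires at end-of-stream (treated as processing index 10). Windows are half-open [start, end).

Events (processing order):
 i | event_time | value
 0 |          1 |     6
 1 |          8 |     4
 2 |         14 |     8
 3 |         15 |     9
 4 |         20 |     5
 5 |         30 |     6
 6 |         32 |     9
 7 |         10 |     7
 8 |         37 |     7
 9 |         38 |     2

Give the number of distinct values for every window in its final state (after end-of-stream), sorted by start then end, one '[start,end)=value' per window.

[0,10)=2 [5,15)=2 [10,20)=2 [15,25)=2 [20,30)=1 [25,35)=2 [30,40)=4 [35,45)=2

i=0 t=1 v=6: → [0,10); WM=−∞
i=1 t=8 v=4: → [5,15),[0,10); WM=−∞
i=2 t=14 v=8: → [10,20),[5,15); WM=−∞
i=3 t=15 v=9: → [15,25),[10,20); WM=15; [0,10) fires=2 [5,15) fires=2
i=4 t=20 v=5: → [20,30),[15,25); WM=15
i=5 t=30 v=6: → [30,40),[25,35); WM=15
i=6 t=32 v=9: → [30,40),[25,35); WM=15
i=7 t=10 v=7: DROP (t<15-0); WM=32; [10,20) fires=2 [15,25) fires=2 [20,30) fires=1
i=8 t=37 v=7: → [35,45),[30,40); WM=32
i=9 t=38 v=2: → [35,45),[30,40); WM=32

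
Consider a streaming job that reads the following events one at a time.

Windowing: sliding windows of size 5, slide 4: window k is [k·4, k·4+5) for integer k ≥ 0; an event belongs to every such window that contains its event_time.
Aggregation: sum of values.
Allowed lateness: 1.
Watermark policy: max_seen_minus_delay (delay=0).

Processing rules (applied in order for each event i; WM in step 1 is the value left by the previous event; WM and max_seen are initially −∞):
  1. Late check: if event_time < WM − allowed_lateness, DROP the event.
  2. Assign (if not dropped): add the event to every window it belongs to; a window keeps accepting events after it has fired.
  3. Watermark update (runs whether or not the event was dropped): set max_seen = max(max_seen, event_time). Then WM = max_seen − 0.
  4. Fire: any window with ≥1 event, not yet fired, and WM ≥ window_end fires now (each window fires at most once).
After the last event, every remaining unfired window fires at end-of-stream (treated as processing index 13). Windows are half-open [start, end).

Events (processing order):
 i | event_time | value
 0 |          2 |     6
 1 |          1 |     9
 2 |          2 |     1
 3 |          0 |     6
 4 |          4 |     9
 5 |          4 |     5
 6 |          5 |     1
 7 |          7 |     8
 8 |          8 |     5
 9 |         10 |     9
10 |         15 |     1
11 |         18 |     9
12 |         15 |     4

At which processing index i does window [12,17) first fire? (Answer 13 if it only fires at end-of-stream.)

11

i=0 t=2 v=6: → [0,5); WM=2
i=1 t=1 v=9: → [0,5); WM=2
i=2 t=2 v=1: → [0,5); WM=2
i=3 t=0 v=6: DROP (t<2-1); WM=2
i=4 t=4 v=9: → [4,9),[0,5); WM=4
i=5 t=4 v=5: → [4,9),[0,5); WM=4
i=6 t=5 v=1: → [4,9); WM=5; [0,5) fires=30
i=7 t=7 v=8: → [4,9); WM=7
i=8 t=8 v=5: → [8,13),[4,9); WM=8
i=9 t=10 v=9: → [8,13); WM=10; [4,9) fires=28
i=10 t=15 v=1: → [12,17); WM=15; [8,13) fires=14
i=11 t=18 v=9: → [16,21); WM=18; [12,17) fires=1
i=12 t=15 v=4: DROP (t<18-1); WM=18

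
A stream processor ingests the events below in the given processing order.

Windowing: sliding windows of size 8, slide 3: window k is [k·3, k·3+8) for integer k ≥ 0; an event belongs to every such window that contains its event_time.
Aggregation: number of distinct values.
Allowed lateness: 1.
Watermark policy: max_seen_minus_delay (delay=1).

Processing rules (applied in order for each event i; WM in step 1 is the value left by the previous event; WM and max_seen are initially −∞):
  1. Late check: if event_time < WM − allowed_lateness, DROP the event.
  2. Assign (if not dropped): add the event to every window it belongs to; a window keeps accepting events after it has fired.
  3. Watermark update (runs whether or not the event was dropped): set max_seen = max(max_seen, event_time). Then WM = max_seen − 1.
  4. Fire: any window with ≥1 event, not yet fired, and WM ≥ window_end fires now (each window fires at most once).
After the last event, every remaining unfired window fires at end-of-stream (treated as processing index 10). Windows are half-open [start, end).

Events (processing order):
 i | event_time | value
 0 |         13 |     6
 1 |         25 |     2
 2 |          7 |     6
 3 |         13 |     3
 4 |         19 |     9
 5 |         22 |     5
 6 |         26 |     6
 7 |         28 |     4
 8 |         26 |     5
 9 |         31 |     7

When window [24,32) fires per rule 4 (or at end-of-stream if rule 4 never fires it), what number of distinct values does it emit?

5

i=0 t=13 v=6: → [12,20),[9,17),[6,14); WM=12
i=1 t=25 v=2: → [24,32),[21,29),[18,26); WM=24; [6,14) fires=1 [9,17) fires=1 [12,20) fires=1
i=2 t=7 v=6: DROP (t<24-1); WM=24
i=3 t=13 v=3: DROP (t<24-1); WM=24
i=4 t=19 v=9: DROP (t<24-1); WM=24
i=5 t=22 v=5: DROP (t<24-1); WM=24
i=6 t=26 v=6: → [24,32),[21,29); WM=25
i=7 t=28 v=4: → [27,35),[24,32),[21,29); WM=27; [18,26) fires=1
i=8 t=26 v=5: → [24,32),[21,29); WM=27
i=9 t=31 v=7: → [30,38),[27,35),[24,32); WM=30; [21,29) fires=4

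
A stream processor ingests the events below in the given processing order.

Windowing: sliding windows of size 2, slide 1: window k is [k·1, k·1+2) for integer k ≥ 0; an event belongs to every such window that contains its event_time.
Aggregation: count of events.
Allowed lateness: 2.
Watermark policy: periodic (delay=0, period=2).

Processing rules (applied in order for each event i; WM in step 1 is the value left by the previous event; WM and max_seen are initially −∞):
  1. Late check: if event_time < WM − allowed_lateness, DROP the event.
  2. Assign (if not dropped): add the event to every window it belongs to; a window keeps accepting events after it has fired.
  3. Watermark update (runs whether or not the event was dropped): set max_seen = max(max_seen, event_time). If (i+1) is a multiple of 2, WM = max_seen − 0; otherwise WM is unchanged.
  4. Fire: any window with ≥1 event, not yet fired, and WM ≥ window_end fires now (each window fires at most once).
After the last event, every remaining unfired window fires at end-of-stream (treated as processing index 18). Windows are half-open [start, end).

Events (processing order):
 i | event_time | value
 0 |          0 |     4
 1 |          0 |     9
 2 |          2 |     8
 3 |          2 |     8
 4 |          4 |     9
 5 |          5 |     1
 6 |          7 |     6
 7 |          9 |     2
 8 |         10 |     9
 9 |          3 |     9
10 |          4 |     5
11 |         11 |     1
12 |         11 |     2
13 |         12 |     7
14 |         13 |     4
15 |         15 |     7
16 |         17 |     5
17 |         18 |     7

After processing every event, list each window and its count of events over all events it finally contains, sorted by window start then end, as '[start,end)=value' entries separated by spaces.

[0,2)=2 [1,3)=2 [2,4)=2 [3,5)=1 [4,6)=2 [5,7)=1 [6,8)=1 [7,9)=1 [8,10)=1 [9,11)=2 [10,12)=3 [11,13)=3 [12,14)=2 [13,15)=1 [14,16)=1 [15,17)=1 [16,18)=1 [17,19)=2 [18,20)=1

i=0 t=0 v=4: → [0,2); WM=−∞
i=1 t=0 v=9: → [0,2); WM=0
i=2 t=2 v=8: → [2,4),[1,3); WM=0
i=3 t=2 v=8: → [2,4),[1,3); WM=2; [0,2) fires=2
i=4 t=4 v=9: → [4,6),[3,5); WM=2
i=5 t=5 v=1: → [5,7),[4,6); WM=5; [1,3) fires=2 [2,4) fires=2 [3,5) fires=1
i=6 t=7 v=6: → [7,9),[6,8); WM=5
i=7 t=9 v=2: → [9,11),[8,10); WM=9; [4,6) fires=2 [5,7) fires=1 [6,8) fires=1 [7,9) fires=1
i=8 t=10 v=9: → [10,12),[9,11); WM=9
i=9 t=3 v=9: DROP (t<9-2); WM=10; [8,10) fires=1
i=10 t=4 v=5: DROP (t<10-2); WM=10
i=11 t=11 v=1: → [11,13),[10,12); WM=11; [9,11) fires=2
i=12 t=11 v=2: → [11,13),[10,12); WM=11
i=13 t=12 v=7: → [12,14),[11,13); WM=12; [10,12) fires=3
i=14 t=13 v=4: → [13,15),[12,14); WM=12
i=15 t=15 v=7: → [15,17),[14,16); WM=15; [11,13) fires=3 [12,14) fires=2 [13,15) fires=1
i=16 t=17 v=5: → [17,19),[16,18); WM=15
i=17 t=18 v=7: → [18,20),[17,19); WM=18; [14,16) fires=1 [15,17) fires=1 [16,18) fires=1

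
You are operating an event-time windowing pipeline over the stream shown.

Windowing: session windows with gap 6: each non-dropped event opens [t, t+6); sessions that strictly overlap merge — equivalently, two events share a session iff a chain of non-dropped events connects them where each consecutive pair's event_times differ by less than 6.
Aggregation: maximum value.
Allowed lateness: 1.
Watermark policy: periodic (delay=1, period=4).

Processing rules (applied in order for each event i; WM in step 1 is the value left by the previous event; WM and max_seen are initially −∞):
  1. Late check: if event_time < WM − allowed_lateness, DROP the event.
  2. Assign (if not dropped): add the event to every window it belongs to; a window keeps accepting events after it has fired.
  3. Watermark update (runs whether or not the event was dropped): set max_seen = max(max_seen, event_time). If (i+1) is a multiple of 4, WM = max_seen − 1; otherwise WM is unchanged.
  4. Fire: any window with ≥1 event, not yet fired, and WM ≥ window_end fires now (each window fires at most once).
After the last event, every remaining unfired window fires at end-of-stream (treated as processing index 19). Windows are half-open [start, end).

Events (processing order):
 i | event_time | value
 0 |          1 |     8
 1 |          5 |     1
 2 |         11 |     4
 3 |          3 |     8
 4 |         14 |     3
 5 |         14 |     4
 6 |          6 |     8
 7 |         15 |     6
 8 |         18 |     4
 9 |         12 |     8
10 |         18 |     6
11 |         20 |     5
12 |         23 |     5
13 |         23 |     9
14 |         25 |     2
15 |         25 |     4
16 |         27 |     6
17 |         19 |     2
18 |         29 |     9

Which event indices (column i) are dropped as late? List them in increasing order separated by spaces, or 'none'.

6 9 17

i=0 t=1 v=8: → [1,7); WM=−∞
i=1 t=5 v=1: → [1,11); WM=−∞
i=2 t=11 v=4: → [11,17); WM=−∞
i=3 t=3 v=8: → [1,11); WM=10
i=4 t=14 v=3: → [11,20); WM=10
i=5 t=14 v=4: → [11,20); WM=10
i=6 t=6 v=8: DROP (t<10-1); WM=10
i=7 t=15 v=6: → [11,21); WM=14
i=8 t=18 v=4: → [11,24); WM=14
i=9 t=12 v=8: DROP (t<14-1); WM=14
i=10 t=18 v=6: → [11,24); WM=14
i=11 t=20 v=5: → [11,26); WM=19
i=12 t=23 v=5: → [11,29); WM=19
i=13 t=23 v=9: → [11,29); WM=19
i=14 t=25 v=2: → [11,31); WM=19
i=15 t=25 v=4: → [11,31); WM=24
i=16 t=27 v=6: → [11,33); WM=24
i=17 t=19 v=2: DROP (t<24-1); WM=24
i=18 t=29 v=9: → [11,35); WM=24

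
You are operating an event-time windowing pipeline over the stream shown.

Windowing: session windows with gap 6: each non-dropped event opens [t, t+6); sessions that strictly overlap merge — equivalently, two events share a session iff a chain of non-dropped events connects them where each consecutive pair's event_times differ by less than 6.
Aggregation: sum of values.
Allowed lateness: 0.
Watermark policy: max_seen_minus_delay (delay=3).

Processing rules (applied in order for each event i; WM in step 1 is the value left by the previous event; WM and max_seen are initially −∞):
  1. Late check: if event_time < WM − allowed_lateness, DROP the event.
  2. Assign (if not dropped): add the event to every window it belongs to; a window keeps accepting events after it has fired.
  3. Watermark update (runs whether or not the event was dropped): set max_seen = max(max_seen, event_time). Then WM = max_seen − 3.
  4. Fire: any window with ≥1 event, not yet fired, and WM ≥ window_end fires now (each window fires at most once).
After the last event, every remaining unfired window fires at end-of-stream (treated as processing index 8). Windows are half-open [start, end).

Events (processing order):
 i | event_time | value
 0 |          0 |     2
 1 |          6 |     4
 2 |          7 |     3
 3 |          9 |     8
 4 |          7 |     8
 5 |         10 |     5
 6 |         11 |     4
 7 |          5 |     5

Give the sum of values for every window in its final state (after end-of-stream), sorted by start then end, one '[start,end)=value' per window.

[0,6)=2 [6,17)=32

i=0 t=0 v=2: → [0,6); WM=-3
i=1 t=6 v=4: → [6,12); WM=3
i=2 t=7 v=3: → [6,13); WM=4
i=3 t=9 v=8: → [6,15); WM=6
i=4 t=7 v=8: → [6,15); WM=6
i=5 t=10 v=5: → [6,16); WM=7
i=6 t=11 v=4: → [6,17); WM=8
i=7 t=5 v=5: DROP (t<8-0); WM=8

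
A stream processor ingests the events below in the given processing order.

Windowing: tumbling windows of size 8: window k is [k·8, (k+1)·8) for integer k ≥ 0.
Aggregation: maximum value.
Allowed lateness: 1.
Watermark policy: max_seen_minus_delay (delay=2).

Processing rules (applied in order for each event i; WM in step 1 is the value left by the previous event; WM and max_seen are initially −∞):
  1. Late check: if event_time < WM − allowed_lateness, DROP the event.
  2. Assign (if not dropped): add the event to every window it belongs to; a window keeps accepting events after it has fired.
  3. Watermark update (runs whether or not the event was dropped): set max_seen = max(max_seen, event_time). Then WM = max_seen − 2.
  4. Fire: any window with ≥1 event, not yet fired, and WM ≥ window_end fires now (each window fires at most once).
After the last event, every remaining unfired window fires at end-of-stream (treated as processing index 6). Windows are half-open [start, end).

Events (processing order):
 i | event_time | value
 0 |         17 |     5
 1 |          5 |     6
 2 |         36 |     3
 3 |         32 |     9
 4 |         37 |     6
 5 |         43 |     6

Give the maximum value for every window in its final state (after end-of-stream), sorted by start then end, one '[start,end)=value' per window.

i=0 t=17 v=5: → [16,24); WM=15
i=1 t=5 v=6: DROP (t<15-1); WM=15
i=2 t=36 v=3: → [32,40); WM=34; [16,24) fires=5
i=3 t=32 v=9: DROP (t<34-1); WM=34
i=4 t=37 v=6: → [32,40); WM=35
i=5 t=43 v=6: → [40,48); WM=41; [32,40) fires=6

[16,24)=5 [32,40)=6 [40,48)=6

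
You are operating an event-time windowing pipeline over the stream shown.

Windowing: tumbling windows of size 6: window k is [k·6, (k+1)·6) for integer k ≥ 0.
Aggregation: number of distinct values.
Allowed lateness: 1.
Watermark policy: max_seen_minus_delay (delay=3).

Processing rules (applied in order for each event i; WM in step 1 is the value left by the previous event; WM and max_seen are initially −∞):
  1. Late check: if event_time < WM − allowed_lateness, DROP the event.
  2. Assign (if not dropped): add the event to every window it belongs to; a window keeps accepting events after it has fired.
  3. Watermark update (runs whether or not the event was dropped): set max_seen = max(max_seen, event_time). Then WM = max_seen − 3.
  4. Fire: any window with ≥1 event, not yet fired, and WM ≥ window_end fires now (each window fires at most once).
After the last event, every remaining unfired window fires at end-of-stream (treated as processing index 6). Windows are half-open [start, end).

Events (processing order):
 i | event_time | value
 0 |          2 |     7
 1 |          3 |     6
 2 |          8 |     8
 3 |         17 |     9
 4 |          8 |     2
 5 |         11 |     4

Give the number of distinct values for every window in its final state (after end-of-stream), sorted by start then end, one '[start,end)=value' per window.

i=0 t=2 v=7: → [0,6); WM=-1
i=1 t=3 v=6: → [0,6); WM=0
i=2 t=8 v=8: → [6,12); WM=5
i=3 t=17 v=9: → [12,18); WM=14; [0,6) fires=2 [6,12) fires=1
i=4 t=8 v=2: DROP (t<14-1); WM=14
i=5 t=11 v=4: DROP (t<14-1); WM=14

[0,6)=2 [6,12)=1 [12,18)=1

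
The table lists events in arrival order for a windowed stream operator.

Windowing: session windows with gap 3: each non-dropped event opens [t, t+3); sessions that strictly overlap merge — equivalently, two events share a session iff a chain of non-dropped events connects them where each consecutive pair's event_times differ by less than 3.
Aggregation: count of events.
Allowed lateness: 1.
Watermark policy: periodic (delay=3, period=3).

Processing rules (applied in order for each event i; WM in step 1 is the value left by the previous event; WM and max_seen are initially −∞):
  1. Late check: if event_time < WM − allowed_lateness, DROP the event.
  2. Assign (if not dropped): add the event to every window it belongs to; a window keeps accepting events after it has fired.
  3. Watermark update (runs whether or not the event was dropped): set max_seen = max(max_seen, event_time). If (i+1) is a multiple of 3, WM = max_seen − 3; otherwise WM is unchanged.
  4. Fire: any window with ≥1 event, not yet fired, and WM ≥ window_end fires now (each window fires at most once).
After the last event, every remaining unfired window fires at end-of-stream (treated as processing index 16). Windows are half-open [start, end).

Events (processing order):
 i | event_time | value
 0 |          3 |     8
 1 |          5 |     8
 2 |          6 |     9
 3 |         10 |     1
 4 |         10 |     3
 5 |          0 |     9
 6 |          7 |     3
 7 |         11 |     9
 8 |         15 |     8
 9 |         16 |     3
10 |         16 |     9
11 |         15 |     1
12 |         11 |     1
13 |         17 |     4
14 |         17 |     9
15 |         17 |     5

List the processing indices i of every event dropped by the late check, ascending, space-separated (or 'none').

i=0 t=3 v=8: → [3,6); WM=−∞
i=1 t=5 v=8: → [3,8); WM=−∞
i=2 t=6 v=9: → [3,9); WM=3
i=3 t=10 v=1: → [10,13); WM=3
i=4 t=10 v=3: → [10,13); WM=3
i=5 t=0 v=9: DROP (t<3-1); WM=7
i=6 t=7 v=3: → [3,10); WM=7
i=7 t=11 v=9: → [10,14); WM=7
i=8 t=15 v=8: → [15,18); WM=12
i=9 t=16 v=3: → [15,19); WM=12
i=10 t=16 v=9: → [15,19); WM=12
i=11 t=15 v=1: → [15,19); WM=13
i=12 t=11 v=1: DROP (t<13-1); WM=13
i=13 t=17 v=4: → [15,20); WM=13
i=14 t=17 v=9: → [15,20); WM=14
i=15 t=17 v=5: → [15,20); WM=14

5 12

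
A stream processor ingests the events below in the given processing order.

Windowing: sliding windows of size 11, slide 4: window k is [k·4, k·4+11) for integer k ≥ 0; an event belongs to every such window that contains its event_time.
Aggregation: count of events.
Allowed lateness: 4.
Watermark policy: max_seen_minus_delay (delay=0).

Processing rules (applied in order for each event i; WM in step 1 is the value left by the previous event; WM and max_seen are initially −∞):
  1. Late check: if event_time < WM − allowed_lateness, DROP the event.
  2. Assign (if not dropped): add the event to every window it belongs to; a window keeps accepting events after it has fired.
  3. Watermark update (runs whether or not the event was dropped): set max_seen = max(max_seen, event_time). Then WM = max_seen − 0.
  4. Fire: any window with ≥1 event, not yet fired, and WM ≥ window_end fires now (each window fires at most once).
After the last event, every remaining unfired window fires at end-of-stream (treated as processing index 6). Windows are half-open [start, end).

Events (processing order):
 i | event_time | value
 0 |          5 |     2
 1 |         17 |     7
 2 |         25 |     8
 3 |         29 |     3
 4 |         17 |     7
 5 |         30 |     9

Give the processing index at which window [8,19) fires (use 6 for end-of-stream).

2

i=0 t=5 v=2: → [4,15),[0,11); WM=5
i=1 t=17 v=7: → [16,27),[12,23),[8,19); WM=17; [0,11) fires=1 [4,15) fires=1
i=2 t=25 v=8: → [24,35),[20,31),[16,27); WM=25; [8,19) fires=1 [12,23) fires=1
i=3 t=29 v=3: → [28,39),[24,35),[20,31); WM=29; [16,27) fires=2
i=4 t=17 v=7: DROP (t<29-4); WM=29
i=5 t=30 v=9: → [28,39),[24,35),[20,31); WM=30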